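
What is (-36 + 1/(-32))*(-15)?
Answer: 17295/32 ≈ 540.47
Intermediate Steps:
(-36 + 1/(-32))*(-15) = (-36 - 1/32)*(-15) = -1153/32*(-15) = 17295/32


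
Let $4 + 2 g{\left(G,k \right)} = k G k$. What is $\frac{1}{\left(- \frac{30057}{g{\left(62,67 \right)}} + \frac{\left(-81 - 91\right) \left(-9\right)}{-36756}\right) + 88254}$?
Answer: $\frac{142079297}{12539029605490} \approx 1.1331 \cdot 10^{-5}$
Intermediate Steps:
$g{\left(G,k \right)} = -2 + \frac{G k^{2}}{2}$ ($g{\left(G,k \right)} = -2 + \frac{k G k}{2} = -2 + \frac{G k k}{2} = -2 + \frac{G k^{2}}{2}$)
$\frac{1}{\left(- \frac{30057}{g{\left(62,67 \right)}} + \frac{\left(-81 - 91\right) \left(-9\right)}{-36756}\right) + 88254} = \frac{1}{\left(- \frac{30057}{-2 + \frac{1}{2} \cdot 62 \cdot 67^{2}} + \frac{\left(-81 - 91\right) \left(-9\right)}{-36756}\right) + 88254} = \frac{1}{\left(- \frac{30057}{-2 + \frac{1}{2} \cdot 62 \cdot 4489} + \left(-172\right) \left(-9\right) \left(- \frac{1}{36756}\right)\right) + 88254} = \frac{1}{\left(- \frac{30057}{-2 + 139159} + 1548 \left(- \frac{1}{36756}\right)\right) + 88254} = \frac{1}{\left(- \frac{30057}{139157} - \frac{43}{1021}\right) + 88254} = \frac{1}{- \frac{36671948}{142079297} + 88254} = \frac{1}{\frac{12539029605490}{142079297}} = \frac{142079297}{12539029605490}$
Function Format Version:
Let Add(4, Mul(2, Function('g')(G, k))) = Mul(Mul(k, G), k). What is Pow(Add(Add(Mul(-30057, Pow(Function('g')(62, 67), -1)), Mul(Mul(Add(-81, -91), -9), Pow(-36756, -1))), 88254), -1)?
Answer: Rational(142079297, 12539029605490) ≈ 1.1331e-5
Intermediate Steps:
Function('g')(G, k) = Add(-2, Mul(Rational(1, 2), G, Pow(k, 2))) (Function('g')(G, k) = Add(-2, Mul(Rational(1, 2), Mul(Mul(k, G), k))) = Add(-2, Mul(Rational(1, 2), Mul(Mul(G, k), k))) = Add(-2, Mul(Rational(1, 2), Mul(G, Pow(k, 2)))) = Add(-2, Mul(Rational(1, 2), G, Pow(k, 2))))
Pow(Add(Add(Mul(-30057, Pow(Function('g')(62, 67), -1)), Mul(Mul(Add(-81, -91), -9), Pow(-36756, -1))), 88254), -1) = Pow(Add(Add(Mul(-30057, Pow(Add(-2, Mul(Rational(1, 2), 62, Pow(67, 2))), -1)), Mul(Mul(Add(-81, -91), -9), Pow(-36756, -1))), 88254), -1) = Pow(Add(Add(Mul(-30057, Pow(Add(-2, Mul(Rational(1, 2), 62, 4489)), -1)), Mul(Mul(-172, -9), Rational(-1, 36756))), 88254), -1) = Pow(Add(Add(Mul(-30057, Pow(Add(-2, 139159), -1)), Mul(1548, Rational(-1, 36756))), 88254), -1) = Pow(Add(Add(Mul(-30057, Pow(139157, -1)), Rational(-43, 1021)), 88254), -1) = Pow(Add(Add(Mul(-30057, Rational(1, 139157)), Rational(-43, 1021)), 88254), -1) = Pow(Add(Add(Rational(-30057, 139157), Rational(-43, 1021)), 88254), -1) = Pow(Add(Rational(-36671948, 142079297), 88254), -1) = Pow(Rational(12539029605490, 142079297), -1) = Rational(142079297, 12539029605490)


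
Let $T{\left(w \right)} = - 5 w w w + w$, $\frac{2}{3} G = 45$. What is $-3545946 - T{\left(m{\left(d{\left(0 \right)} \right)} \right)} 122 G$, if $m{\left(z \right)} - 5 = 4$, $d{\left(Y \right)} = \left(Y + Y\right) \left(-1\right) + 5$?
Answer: $26396514$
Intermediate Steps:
$G = \frac{135}{2}$ ($G = \frac{3}{2} \cdot 45 = \frac{135}{2} \approx 67.5$)
$d{\left(Y \right)} = 5 - 2 Y$ ($d{\left(Y \right)} = 2 Y \left(-1\right) + 5 = - 2 Y + 5 = 5 - 2 Y$)
$m{\left(z \right)} = 9$ ($m{\left(z \right)} = 5 + 4 = 9$)
$T{\left(w \right)} = w - 5 w^{3}$ ($T{\left(w \right)} = - 5 w^{2} w + w = - 5 w^{3} + w = w - 5 w^{3}$)
$-3545946 - T{\left(m{\left(d{\left(0 \right)} \right)} \right)} 122 G = -3545946 - \left(9 - 5 \cdot 9^{3}\right) 122 \cdot \frac{135}{2} = -3545946 - \left(9 - 3645\right) 122 \cdot \frac{135}{2} = -3545946 - \left(-3636\right) 122 \cdot \frac{135}{2} = -3545946 - \left(-443592\right) \frac{135}{2} = -3545946 - -29942460 = -3545946 + 29942460 = 26396514$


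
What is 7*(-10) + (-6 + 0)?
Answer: -76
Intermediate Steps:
7*(-10) + (-6 + 0) = -70 - 6 = -76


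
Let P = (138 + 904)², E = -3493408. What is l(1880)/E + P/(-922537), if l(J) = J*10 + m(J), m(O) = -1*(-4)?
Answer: -952591007365/805699534024 ≈ -1.1823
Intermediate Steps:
m(O) = 4
P = 1085764 (P = 1042² = 1085764)
l(J) = 4 + 10*J (l(J) = J*10 + 4 = 10*J + 4 = 4 + 10*J)
l(1880)/E + P/(-922537) = (4 + 10*1880)/(-3493408) + 1085764/(-922537) = (4 + 18800)*(-1/3493408) + 1085764*(-1/922537) = 18804*(-1/3493408) - 1085764/922537 = -4701/873352 - 1085764/922537 = -952591007365/805699534024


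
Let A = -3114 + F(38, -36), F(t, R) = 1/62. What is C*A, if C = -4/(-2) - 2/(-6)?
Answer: -1351469/186 ≈ -7266.0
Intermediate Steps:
F(t, R) = 1/62
A = -193067/62 (A = -3114 + 1/62 = -193067/62 ≈ -3114.0)
C = 7/3 (C = -4*(-½) - 2*(-⅙) = 2 + ⅓ = 7/3 ≈ 2.3333)
C*A = (7/3)*(-193067/62) = -1351469/186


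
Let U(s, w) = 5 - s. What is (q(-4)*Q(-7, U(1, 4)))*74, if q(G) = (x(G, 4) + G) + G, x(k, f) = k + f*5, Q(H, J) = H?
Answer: -4144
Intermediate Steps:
x(k, f) = k + 5*f
q(G) = 20 + 3*G (q(G) = ((G + 5*4) + G) + G = ((G + 20) + G) + G = ((20 + G) + G) + G = (20 + 2*G) + G = 20 + 3*G)
(q(-4)*Q(-7, U(1, 4)))*74 = ((20 + 3*(-4))*(-7))*74 = ((20 - 12)*(-7))*74 = (8*(-7))*74 = -56*74 = -4144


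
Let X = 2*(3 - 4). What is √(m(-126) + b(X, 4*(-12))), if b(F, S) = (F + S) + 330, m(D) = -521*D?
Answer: √65926 ≈ 256.76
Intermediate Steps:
X = -2 (X = 2*(-1) = -2)
b(F, S) = 330 + F + S
√(m(-126) + b(X, 4*(-12))) = √(-521*(-126) + (330 - 2 + 4*(-12))) = √(65646 + (330 - 2 - 48)) = √(65646 + 280) = √65926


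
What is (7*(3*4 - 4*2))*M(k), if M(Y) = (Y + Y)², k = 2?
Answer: 448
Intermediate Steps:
M(Y) = 4*Y² (M(Y) = (2*Y)² = 4*Y²)
(7*(3*4 - 4*2))*M(k) = (7*(3*4 - 4*2))*(4*2²) = (7*(12 - 8))*(4*4) = (7*4)*16 = 28*16 = 448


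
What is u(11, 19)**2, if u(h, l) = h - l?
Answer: 64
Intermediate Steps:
u(11, 19)**2 = (11 - 1*19)**2 = (11 - 19)**2 = (-8)**2 = 64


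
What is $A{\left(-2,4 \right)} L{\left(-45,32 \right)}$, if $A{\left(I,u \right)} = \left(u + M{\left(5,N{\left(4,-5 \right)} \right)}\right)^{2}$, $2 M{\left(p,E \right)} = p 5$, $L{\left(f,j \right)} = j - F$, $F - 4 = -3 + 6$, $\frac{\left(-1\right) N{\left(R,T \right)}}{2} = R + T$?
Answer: $\frac{27225}{4} \approx 6806.3$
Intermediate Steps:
$N{\left(R,T \right)} = - 2 R - 2 T$ ($N{\left(R,T \right)} = - 2 \left(R + T\right) = - 2 R - 2 T$)
$F = 7$ ($F = 4 + \left(-3 + 6\right) = 4 + 3 = 7$)
$L{\left(f,j \right)} = -7 + j$ ($L{\left(f,j \right)} = j - 7 = -7 + j$)
$M{\left(p,E \right)} = \frac{5 p}{2}$ ($M{\left(p,E \right)} = \frac{p 5}{2} = \frac{5 p}{2}$)
$A{\left(I,u \right)} = \left(\frac{25}{2} + u\right)^{2}$ ($A{\left(I,u \right)} = \left(u + \frac{5}{2} \cdot 5\right)^{2} = \left(u + \frac{25}{2}\right)^{2} = \left(\frac{25}{2} + u\right)^{2}$)
$A{\left(-2,4 \right)} L{\left(-45,32 \right)} = \frac{\left(25 + 2 \cdot 4\right)^{2}}{4} \left(-7 + 32\right) = \frac{\left(25 + 8\right)^{2}}{4} \cdot 25 = \frac{33^{2}}{4} \cdot 25 = \frac{1}{4} \cdot 1089 \cdot 25 = \frac{1089}{4} \cdot 25 = \frac{27225}{4}$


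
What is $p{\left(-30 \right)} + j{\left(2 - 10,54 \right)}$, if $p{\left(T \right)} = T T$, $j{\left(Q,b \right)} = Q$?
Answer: $892$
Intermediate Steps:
$p{\left(T \right)} = T^{2}$
$p{\left(-30 \right)} + j{\left(2 - 10,54 \right)} = \left(-30\right)^{2} + \left(2 - 10\right) = 900 + \left(2 - 10\right) = 900 - 8 = 892$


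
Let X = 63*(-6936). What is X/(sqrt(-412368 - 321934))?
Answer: 218484*I*sqrt(734302)/367151 ≈ 509.93*I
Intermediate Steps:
X = -436968
X/(sqrt(-412368 - 321934)) = -436968/sqrt(-412368 - 321934) = -436968*(-I*sqrt(734302)/734302) = -(-218484)*I*sqrt(734302)/367151 = 218484*I*sqrt(734302)/367151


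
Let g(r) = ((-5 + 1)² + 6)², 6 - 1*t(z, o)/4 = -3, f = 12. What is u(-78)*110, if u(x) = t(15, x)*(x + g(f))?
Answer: 1607760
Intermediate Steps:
t(z, o) = 36 (t(z, o) = 24 - 4*(-3) = 24 + 12 = 36)
g(r) = 484 (g(r) = ((-4)² + 6)² = (16 + 6)² = 22² = 484)
u(x) = 17424 + 36*x (u(x) = 36*(x + 484) = 36*(484 + x) = 17424 + 36*x)
u(-78)*110 = (17424 + 36*(-78))*110 = (17424 - 2808)*110 = 14616*110 = 1607760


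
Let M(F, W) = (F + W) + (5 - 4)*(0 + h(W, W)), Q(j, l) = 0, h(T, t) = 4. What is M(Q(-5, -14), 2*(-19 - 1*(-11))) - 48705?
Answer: -48717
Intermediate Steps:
M(F, W) = 4 + F + W (M(F, W) = (F + W) + (5 - 4)*(0 + 4) = (F + W) + 1*4 = (F + W) + 4 = 4 + F + W)
M(Q(-5, -14), 2*(-19 - 1*(-11))) - 48705 = (4 + 0 + 2*(-19 - 1*(-11))) - 48705 = (4 + 0 + 2*(-19 + 11)) - 48705 = (4 + 0 + 2*(-8)) - 48705 = (4 + 0 - 16) - 48705 = -12 - 48705 = -48717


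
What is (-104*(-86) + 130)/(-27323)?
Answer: -9074/27323 ≈ -0.33210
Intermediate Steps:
(-104*(-86) + 130)/(-27323) = (8944 + 130)*(-1/27323) = 9074*(-1/27323) = -9074/27323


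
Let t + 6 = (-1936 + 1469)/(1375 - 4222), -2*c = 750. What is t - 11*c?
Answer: 11727260/2847 ≈ 4119.2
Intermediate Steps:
c = -375 (c = -1/2*750 = -375)
t = -16615/2847 (t = -6 + (-1936 + 1469)/(1375 - 4222) = -6 - 467/(-2847) = -6 - 467*(-1/2847) = -6 + 467/2847 = -16615/2847 ≈ -5.8360)
t - 11*c = -16615/2847 - 11*(-375) = -16615/2847 + 4125 = 11727260/2847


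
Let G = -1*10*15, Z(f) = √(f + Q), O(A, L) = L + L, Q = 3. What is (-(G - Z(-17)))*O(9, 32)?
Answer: 9600 + 64*I*√14 ≈ 9600.0 + 239.47*I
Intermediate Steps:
O(A, L) = 2*L
Z(f) = √(3 + f) (Z(f) = √(f + 3) = √(3 + f))
G = -150 (G = -10*15 = -150)
(-(G - Z(-17)))*O(9, 32) = (-(-150 - √(3 - 17)))*(2*32) = -(-150 - √(-14))*64 = -(-150 - I*√14)*64 = (150 + I*√14)*64 = 9600 + 64*I*√14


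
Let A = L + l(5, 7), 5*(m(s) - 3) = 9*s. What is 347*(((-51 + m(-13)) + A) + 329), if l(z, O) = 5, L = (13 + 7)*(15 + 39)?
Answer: 2329411/5 ≈ 4.6588e+5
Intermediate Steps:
L = 1080 (L = 20*54 = 1080)
m(s) = 3 + 9*s/5 (m(s) = 3 + (9*s)/5 = 3 + 9*s/5)
A = 1085 (A = 1080 + 5 = 1085)
347*(((-51 + m(-13)) + A) + 329) = 347*(((-51 + (3 + (9/5)*(-13))) + 1085) + 329) = 347*(((-51 + (3 - 117/5)) + 1085) + 329) = 347*(((-51 - 102/5) + 1085) + 329) = 347*((-357/5 + 1085) + 329) = 347*(5068/5 + 329) = 347*(6713/5) = 2329411/5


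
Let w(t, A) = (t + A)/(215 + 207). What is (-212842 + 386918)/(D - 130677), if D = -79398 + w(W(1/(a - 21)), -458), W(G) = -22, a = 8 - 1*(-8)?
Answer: -5247148/6332295 ≈ -0.82863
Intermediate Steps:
a = 16 (a = 8 + 8 = 16)
w(t, A) = A/422 + t/422 (w(t, A) = (A + t)/422 = (A + t)*(1/422) = A/422 + t/422)
D = -16753218/211 (D = -79398 + ((1/422)*(-458) + (1/422)*(-22)) = -79398 + (-229/211 - 11/211) = -79398 - 240/211 = -16753218/211 ≈ -79399.)
(-212842 + 386918)/(D - 130677) = (-212842 + 386918)/(-16753218/211 - 130677) = 174076/(-44326065/211) = 174076*(-211/44326065) = -5247148/6332295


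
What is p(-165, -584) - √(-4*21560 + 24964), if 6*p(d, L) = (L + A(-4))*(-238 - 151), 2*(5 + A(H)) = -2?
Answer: 114755/3 - 2*I*√15319 ≈ 38252.0 - 247.54*I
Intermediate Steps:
A(H) = -6 (A(H) = -5 + (½)*(-2) = -5 - 1 = -6)
p(d, L) = 389 - 389*L/6 (p(d, L) = ((L - 6)*(-238 - 151))/6 = ((-6 + L)*(-389))/6 = (2334 - 389*L)/6 = 389 - 389*L/6)
p(-165, -584) - √(-4*21560 + 24964) = (389 - 389/6*(-584)) - √(-4*21560 + 24964) = (389 + 113588/3) - √(-86240 + 24964) = 114755/3 - √(-61276) = 114755/3 - 2*I*√15319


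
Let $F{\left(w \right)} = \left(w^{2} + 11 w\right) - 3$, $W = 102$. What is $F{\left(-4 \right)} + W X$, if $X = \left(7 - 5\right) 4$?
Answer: $785$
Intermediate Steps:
$F{\left(w \right)} = -3 + w^{2} + 11 w$
$X = 8$ ($X = 2 \cdot 4 = 8$)
$F{\left(-4 \right)} + W X = \left(-3 + \left(-4\right)^{2} + 11 \left(-4\right)\right) + 102 \cdot 8 = \left(-3 + 16 - 44\right) + 816 = -31 + 816 = 785$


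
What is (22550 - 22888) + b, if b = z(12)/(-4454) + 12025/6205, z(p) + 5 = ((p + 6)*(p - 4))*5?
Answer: -6430593/19126 ≈ -336.22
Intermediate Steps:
z(p) = -5 + 5*(-4 + p)*(6 + p) (z(p) = -5 + ((p + 6)*(p - 4))*5 = -5 + ((6 + p)*(-4 + p))*5 = -5 + ((-4 + p)*(6 + p))*5 = -5 + 5*(-4 + p)*(6 + p))
b = 33995/19126 (b = (-125 + 5*12² + 10*12)/(-4454) + 12025/6205 = (-125 + 5*144 + 120)*(-1/4454) + 12025*(1/6205) = (-125 + 720 + 120)*(-1/4454) + 2405/1241 = 715*(-1/4454) + 2405/1241 = -715/4454 + 2405/1241 = 33995/19126 ≈ 1.7774)
(22550 - 22888) + b = (22550 - 22888) + 33995/19126 = -338 + 33995/19126 = -6430593/19126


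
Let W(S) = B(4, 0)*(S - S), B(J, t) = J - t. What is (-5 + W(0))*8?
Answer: -40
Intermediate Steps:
W(S) = 0 (W(S) = (4 - 1*0)*(S - S) = (4 + 0)*0 = 4*0 = 0)
(-5 + W(0))*8 = (-5 + 0)*8 = -5*8 = -40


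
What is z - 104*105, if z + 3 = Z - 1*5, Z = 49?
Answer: -10879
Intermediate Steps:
z = 41 (z = -3 + (49 - 1*5) = -3 + (49 - 5) = -3 + 44 = 41)
z - 104*105 = 41 - 104*105 = 41 - 10920 = -10879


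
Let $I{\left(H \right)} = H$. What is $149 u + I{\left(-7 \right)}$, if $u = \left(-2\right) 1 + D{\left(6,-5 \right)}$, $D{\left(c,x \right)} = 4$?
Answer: $291$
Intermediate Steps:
$u = 2$ ($u = \left(-2\right) 1 + 4 = -2 + 4 = 2$)
$149 u + I{\left(-7 \right)} = 149 \cdot 2 - 7 = 298 - 7 = 291$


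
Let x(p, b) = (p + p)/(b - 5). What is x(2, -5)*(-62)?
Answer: 124/5 ≈ 24.800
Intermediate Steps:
x(p, b) = 2*p/(-5 + b) (x(p, b) = (2*p)/(-5 + b) = 2*p/(-5 + b))
x(2, -5)*(-62) = (2*2/(-5 - 5))*(-62) = (2*2/(-10))*(-62) = (2*2*(-⅒))*(-62) = -⅖*(-62) = 124/5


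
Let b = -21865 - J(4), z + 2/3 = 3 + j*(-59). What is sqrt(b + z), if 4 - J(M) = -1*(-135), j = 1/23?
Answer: I*sqrt(103476678)/69 ≈ 147.43*I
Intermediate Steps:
j = 1/23 ≈ 0.043478
J(M) = -131 (J(M) = 4 - (-1)*(-135) = 4 - 1*135 = 4 - 135 = -131)
z = -16/69 (z = -2/3 + (3 + (1/23)*(-59)) = -2/3 + (3 - 59/23) = -2/3 + 10/23 = -16/69 ≈ -0.23188)
b = -21734 (b = -21865 - 1*(-131) = -21865 + 131 = -21734)
sqrt(b + z) = sqrt(-21734 - 16/69) = sqrt(-1499662/69) = I*sqrt(103476678)/69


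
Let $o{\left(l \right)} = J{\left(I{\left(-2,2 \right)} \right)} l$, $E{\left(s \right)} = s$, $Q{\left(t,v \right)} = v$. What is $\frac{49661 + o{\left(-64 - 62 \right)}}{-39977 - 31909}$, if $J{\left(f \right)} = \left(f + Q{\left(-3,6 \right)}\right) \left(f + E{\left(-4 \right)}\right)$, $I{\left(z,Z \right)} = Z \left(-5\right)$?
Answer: $- \frac{42605}{71886} \approx -0.59267$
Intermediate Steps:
$I{\left(z,Z \right)} = - 5 Z$
$J{\left(f \right)} = \left(-4 + f\right) \left(6 + f\right)$ ($J{\left(f \right)} = \left(f + 6\right) \left(f - 4\right) = \left(6 + f\right) \left(-4 + f\right) = \left(-4 + f\right) \left(6 + f\right)$)
$o{\left(l \right)} = 56 l$ ($o{\left(l \right)} = \left(-24 + \left(\left(-5\right) 2\right)^{2} + 2 \left(\left(-5\right) 2\right)\right) l = \left(-24 + \left(-10\right)^{2} + 2 \left(-10\right)\right) l = \left(-24 + 100 - 20\right) l = 56 l$)
$\frac{49661 + o{\left(-64 - 62 \right)}}{-39977 - 31909} = \frac{49661 + 56 \left(-64 - 62\right)}{-39977 - 31909} = \frac{49661 + 56 \left(-126\right)}{-71886} = \left(49661 - 7056\right) \left(- \frac{1}{71886}\right) = 42605 \left(- \frac{1}{71886}\right) = - \frac{42605}{71886}$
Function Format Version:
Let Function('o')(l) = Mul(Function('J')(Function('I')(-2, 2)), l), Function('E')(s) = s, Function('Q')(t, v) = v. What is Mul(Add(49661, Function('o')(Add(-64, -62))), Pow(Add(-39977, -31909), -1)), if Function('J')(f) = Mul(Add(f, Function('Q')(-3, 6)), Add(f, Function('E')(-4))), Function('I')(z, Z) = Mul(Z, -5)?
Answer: Rational(-42605, 71886) ≈ -0.59267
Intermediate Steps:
Function('I')(z, Z) = Mul(-5, Z)
Function('J')(f) = Mul(Add(-4, f), Add(6, f)) (Function('J')(f) = Mul(Add(f, 6), Add(f, -4)) = Mul(Add(6, f), Add(-4, f)) = Mul(Add(-4, f), Add(6, f)))
Function('o')(l) = Mul(56, l) (Function('o')(l) = Mul(Add(-24, Pow(Mul(-5, 2), 2), Mul(2, Mul(-5, 2))), l) = Mul(Add(-24, Pow(-10, 2), Mul(2, -10)), l) = Mul(Add(-24, 100, -20), l) = Mul(56, l))
Mul(Add(49661, Function('o')(Add(-64, -62))), Pow(Add(-39977, -31909), -1)) = Mul(Add(49661, Mul(56, Add(-64, -62))), Pow(Add(-39977, -31909), -1)) = Mul(Add(49661, Mul(56, -126)), Pow(-71886, -1)) = Mul(Add(49661, -7056), Rational(-1, 71886)) = Mul(42605, Rational(-1, 71886)) = Rational(-42605, 71886)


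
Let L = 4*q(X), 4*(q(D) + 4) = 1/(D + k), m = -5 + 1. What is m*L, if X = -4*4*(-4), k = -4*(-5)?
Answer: 1343/21 ≈ 63.952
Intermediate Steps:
m = -4
k = 20
X = 64 (X = -16*(-4) = 64)
q(D) = -4 + 1/(4*(20 + D)) (q(D) = -4 + 1/(4*(D + 20)) = -4 + 1/(4*(20 + D)))
L = -1343/84 (L = 4*((-319 - 16*64)/(4*(20 + 64))) = 4*((¼)*(-319 - 1024)/84) = 4*((¼)*(1/84)*(-1343)) = 4*(-1343/336) = -1343/84 ≈ -15.988)
m*L = -4*(-1343/84) = 1343/21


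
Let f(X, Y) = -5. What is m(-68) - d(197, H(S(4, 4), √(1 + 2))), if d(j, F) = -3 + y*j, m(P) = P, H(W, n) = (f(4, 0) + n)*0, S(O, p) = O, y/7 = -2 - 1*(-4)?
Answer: -2823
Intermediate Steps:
y = 14 (y = 7*(-2 - 1*(-4)) = 7*(-2 + 4) = 7*2 = 14)
H(W, n) = 0 (H(W, n) = (-5 + n)*0 = 0)
d(j, F) = -3 + 14*j
m(-68) - d(197, H(S(4, 4), √(1 + 2))) = -68 - (-3 + 14*197) = -68 - (-3 + 2758) = -68 - 1*2755 = -68 - 2755 = -2823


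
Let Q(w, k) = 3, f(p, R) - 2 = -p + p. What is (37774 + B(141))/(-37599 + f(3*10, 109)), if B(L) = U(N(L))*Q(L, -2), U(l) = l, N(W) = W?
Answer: -38197/37597 ≈ -1.0160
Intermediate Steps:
f(p, R) = 2 (f(p, R) = 2 + (-p + p) = 2 + 0 = 2)
B(L) = 3*L (B(L) = L*3 = 3*L)
(37774 + B(141))/(-37599 + f(3*10, 109)) = (37774 + 3*141)/(-37599 + 2) = (37774 + 423)/(-37597) = 38197*(-1/37597) = -38197/37597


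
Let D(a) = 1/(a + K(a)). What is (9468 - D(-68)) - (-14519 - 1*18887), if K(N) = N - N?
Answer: 2915433/68 ≈ 42874.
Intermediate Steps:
K(N) = 0
D(a) = 1/a (D(a) = 1/(a + 0) = 1/a)
(9468 - D(-68)) - (-14519 - 1*18887) = (9468 - 1/(-68)) - (-14519 - 1*18887) = (9468 - 1*(-1/68)) - (-14519 - 18887) = (9468 + 1/68) - 1*(-33406) = 643825/68 + 33406 = 2915433/68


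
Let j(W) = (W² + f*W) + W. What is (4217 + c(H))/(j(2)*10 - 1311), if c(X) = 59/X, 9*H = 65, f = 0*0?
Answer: -274636/81315 ≈ -3.3774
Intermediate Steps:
f = 0
H = 65/9 (H = (⅑)*65 = 65/9 ≈ 7.2222)
j(W) = W + W² (j(W) = (W² + 0*W) + W = (W² + 0) + W = W² + W = W + W²)
(4217 + c(H))/(j(2)*10 - 1311) = (4217 + 59/(65/9))/((2*(1 + 2))*10 - 1311) = (4217 + 59*(9/65))/((2*3)*10 - 1311) = (4217 + 531/65)/(6*10 - 1311) = 274636/(65*(60 - 1311)) = (274636/65)/(-1251) = (274636/65)*(-1/1251) = -274636/81315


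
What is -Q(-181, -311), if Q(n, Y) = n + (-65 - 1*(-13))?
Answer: 233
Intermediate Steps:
Q(n, Y) = -52 + n (Q(n, Y) = n + (-65 + 13) = n - 52 = -52 + n)
-Q(-181, -311) = -(-52 - 181) = -1*(-233) = 233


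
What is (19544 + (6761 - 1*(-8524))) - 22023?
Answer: 12806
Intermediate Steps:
(19544 + (6761 - 1*(-8524))) - 22023 = (19544 + (6761 + 8524)) - 22023 = (19544 + 15285) - 22023 = 34829 - 22023 = 12806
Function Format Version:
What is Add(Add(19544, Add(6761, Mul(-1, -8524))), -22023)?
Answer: 12806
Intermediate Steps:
Add(Add(19544, Add(6761, Mul(-1, -8524))), -22023) = Add(Add(19544, Add(6761, 8524)), -22023) = Add(Add(19544, 15285), -22023) = Add(34829, -22023) = 12806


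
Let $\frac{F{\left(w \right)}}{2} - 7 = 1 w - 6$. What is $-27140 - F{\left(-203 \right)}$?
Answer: $-26736$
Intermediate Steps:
$F{\left(w \right)} = 2 + 2 w$ ($F{\left(w \right)} = 14 + 2 \left(1 w - 6\right) = 14 + 2 \left(w - 6\right) = 14 + 2 \left(-6 + w\right) = 14 + \left(-12 + 2 w\right) = 2 + 2 w$)
$-27140 - F{\left(-203 \right)} = -27140 - \left(2 + 2 \left(-203\right)\right) = -27140 - \left(2 - 406\right) = -27140 - -404 = -27140 + 404 = -26736$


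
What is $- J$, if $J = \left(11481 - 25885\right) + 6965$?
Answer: $7439$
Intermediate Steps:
$J = -7439$ ($J = -14404 + 6965 = -7439$)
$- J = \left(-1\right) \left(-7439\right) = 7439$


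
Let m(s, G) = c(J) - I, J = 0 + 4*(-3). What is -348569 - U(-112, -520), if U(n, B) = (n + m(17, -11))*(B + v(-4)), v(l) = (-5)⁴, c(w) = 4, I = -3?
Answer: -337544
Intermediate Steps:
J = -12 (J = 0 - 12 = -12)
v(l) = 625
m(s, G) = 7 (m(s, G) = 4 - 1*(-3) = 4 + 3 = 7)
U(n, B) = (7 + n)*(625 + B) (U(n, B) = (n + 7)*(B + 625) = (7 + n)*(625 + B))
-348569 - U(-112, -520) = -348569 - (4375 + 7*(-520) + 625*(-112) - 520*(-112)) = -348569 - (4375 - 3640 - 70000 + 58240) = -348569 - 1*(-11025) = -348569 + 11025 = -337544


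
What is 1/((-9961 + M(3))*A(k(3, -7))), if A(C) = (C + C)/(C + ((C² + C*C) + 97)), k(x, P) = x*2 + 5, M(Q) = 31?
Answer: -35/21846 ≈ -0.0016021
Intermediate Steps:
k(x, P) = 5 + 2*x (k(x, P) = 2*x + 5 = 5 + 2*x)
A(C) = 2*C/(97 + C + 2*C²) (A(C) = (2*C)/(C + ((C² + C²) + 97)) = (2*C)/(C + (2*C² + 97)) = (2*C)/(C + (97 + 2*C²)) = (2*C)/(97 + C + 2*C²) = 2*C/(97 + C + 2*C²))
1/((-9961 + M(3))*A(k(3, -7))) = 1/((-9961 + 31)*((2*(5 + 2*3)/(97 + (5 + 2*3) + 2*(5 + 2*3)²)))) = 1/((-9930)*((2*(5 + 6)/(97 + (5 + 6) + 2*(5 + 6)²)))) = -1/(9930*(2*11/(97 + 11 + 2*11²))) = -1/(9930*(2*11/(97 + 11 + 2*121))) = -1/(9930*(2*11/(97 + 11 + 242))) = -1/(9930*(2*11/350)) = -1/(9930*(2*11*(1/350))) = -1/(9930*11/175) = -1/9930*175/11 = -35/21846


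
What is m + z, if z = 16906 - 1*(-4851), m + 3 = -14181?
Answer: 7573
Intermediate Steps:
m = -14184 (m = -3 - 14181 = -14184)
z = 21757 (z = 16906 + 4851 = 21757)
m + z = -14184 + 21757 = 7573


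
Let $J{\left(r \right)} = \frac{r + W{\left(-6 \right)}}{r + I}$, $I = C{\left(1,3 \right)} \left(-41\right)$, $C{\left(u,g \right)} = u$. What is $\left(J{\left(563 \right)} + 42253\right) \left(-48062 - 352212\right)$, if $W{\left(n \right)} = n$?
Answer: $- \frac{4414346357351}{261} \approx -1.6913 \cdot 10^{10}$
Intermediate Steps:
$I = -41$ ($I = 1 \left(-41\right) = -41$)
$J{\left(r \right)} = \frac{-6 + r}{-41 + r}$ ($J{\left(r \right)} = \frac{r - 6}{r - 41} = \frac{-6 + r}{-41 + r}$)
$\left(J{\left(563 \right)} + 42253\right) \left(-48062 - 352212\right) = \left(\frac{-6 + 563}{-41 + 563} + 42253\right) \left(-48062 - 352212\right) = \left(\frac{1}{522} \cdot 557 + 42253\right) \left(-400274\right) = \left(\frac{557}{522} + 42253\right) \left(-400274\right) = \frac{22056623}{522} \left(-400274\right) = - \frac{4414346357351}{261}$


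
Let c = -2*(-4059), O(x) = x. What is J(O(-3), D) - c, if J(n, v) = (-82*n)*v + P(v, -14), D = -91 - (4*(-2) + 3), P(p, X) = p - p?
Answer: -29274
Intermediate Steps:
P(p, X) = 0
D = -86 (D = -91 - (-8 + 3) = -91 - 1*(-5) = -91 + 5 = -86)
J(n, v) = -82*n*v (J(n, v) = (-82*n)*v + 0 = -82*n*v + 0 = -82*n*v)
c = 8118
J(O(-3), D) - c = -82*(-3)*(-86) - 1*8118 = -21156 - 8118 = -29274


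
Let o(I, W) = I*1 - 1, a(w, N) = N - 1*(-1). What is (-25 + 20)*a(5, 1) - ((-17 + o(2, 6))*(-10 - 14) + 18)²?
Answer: -161614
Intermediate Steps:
a(w, N) = 1 + N (a(w, N) = N + 1 = 1 + N)
o(I, W) = -1 + I (o(I, W) = I - 1 = -1 + I)
(-25 + 20)*a(5, 1) - ((-17 + o(2, 6))*(-10 - 14) + 18)² = (-25 + 20)*(1 + 1) - ((-17 + (-1 + 2))*(-10 - 14) + 18)² = -5*2 - ((-17 + 1)*(-24) + 18)² = -10 - (-16*(-24) + 18)² = -10 - (384 + 18)² = -10 - 1*402² = -10 - 1*161604 = -10 - 161604 = -161614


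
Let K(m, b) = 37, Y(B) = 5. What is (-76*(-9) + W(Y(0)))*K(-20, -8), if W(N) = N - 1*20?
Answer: 24753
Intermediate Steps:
W(N) = -20 + N (W(N) = N - 20 = -20 + N)
(-76*(-9) + W(Y(0)))*K(-20, -8) = (-76*(-9) + (-20 + 5))*37 = (684 - 15)*37 = 669*37 = 24753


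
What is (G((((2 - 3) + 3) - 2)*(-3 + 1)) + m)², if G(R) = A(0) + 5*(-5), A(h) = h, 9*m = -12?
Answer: 6241/9 ≈ 693.44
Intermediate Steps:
m = -4/3 (m = (⅑)*(-12) = -4/3 ≈ -1.3333)
G(R) = -25 (G(R) = 0 + 5*(-5) = 0 - 25 = -25)
(G((((2 - 3) + 3) - 2)*(-3 + 1)) + m)² = (-25 - 4/3)² = (-79/3)² = 6241/9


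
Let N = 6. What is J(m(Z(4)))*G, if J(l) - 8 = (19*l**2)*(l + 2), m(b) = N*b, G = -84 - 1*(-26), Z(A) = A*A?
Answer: -995291600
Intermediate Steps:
Z(A) = A**2
G = -58 (G = -84 + 26 = -58)
m(b) = 6*b
J(l) = 8 + 19*l**2*(2 + l) (J(l) = 8 + (19*l**2)*(l + 2) = 8 + (19*l**2)*(2 + l) = 8 + 19*l**2*(2 + l))
J(m(Z(4)))*G = (8 + 19*(6*4**2)**3 + 38*(6*4**2)**2)*(-58) = (8 + 19*(6*16)**3 + 38*(6*16)**2)*(-58) = (8 + 19*96**3 + 38*96**2)*(-58) = (8 + 19*884736 + 38*9216)*(-58) = (8 + 16809984 + 350208)*(-58) = 17160200*(-58) = -995291600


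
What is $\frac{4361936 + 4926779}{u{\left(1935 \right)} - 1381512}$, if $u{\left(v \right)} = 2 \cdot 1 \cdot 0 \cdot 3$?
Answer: $- \frac{9288715}{1381512} \approx -6.7236$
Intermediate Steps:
$u{\left(v \right)} = 0$ ($u{\left(v \right)} = 2 \cdot 0 \cdot 3 = 0 \cdot 3 = 0$)
$\frac{4361936 + 4926779}{u{\left(1935 \right)} - 1381512} = \frac{4361936 + 4926779}{0 - 1381512} = \frac{9288715}{-1381512} = 9288715 \left(- \frac{1}{1381512}\right) = - \frac{9288715}{1381512}$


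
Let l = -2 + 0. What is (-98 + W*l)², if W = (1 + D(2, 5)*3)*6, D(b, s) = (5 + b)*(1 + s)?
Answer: 2630884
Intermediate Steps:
D(b, s) = (1 + s)*(5 + b)
l = -2
W = 762 (W = (1 + (5 + 2 + 5*5 + 2*5)*3)*6 = (1 + (5 + 2 + 25 + 10)*3)*6 = (1 + 42*3)*6 = (1 + 126)*6 = 127*6 = 762)
(-98 + W*l)² = (-98 + 762*(-2))² = (-98 - 1524)² = (-1622)² = 2630884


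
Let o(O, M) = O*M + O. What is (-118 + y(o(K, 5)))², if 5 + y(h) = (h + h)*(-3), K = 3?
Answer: 53361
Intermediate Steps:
o(O, M) = O + M*O (o(O, M) = M*O + O = O + M*O)
y(h) = -5 - 6*h (y(h) = -5 + (h + h)*(-3) = -5 + (2*h)*(-3) = -5 - 6*h)
(-118 + y(o(K, 5)))² = (-118 + (-5 - 18*(1 + 5)))² = (-118 + (-5 - 18*6))² = (-118 + (-5 - 6*18))² = (-118 + (-5 - 108))² = (-118 - 113)² = (-231)² = 53361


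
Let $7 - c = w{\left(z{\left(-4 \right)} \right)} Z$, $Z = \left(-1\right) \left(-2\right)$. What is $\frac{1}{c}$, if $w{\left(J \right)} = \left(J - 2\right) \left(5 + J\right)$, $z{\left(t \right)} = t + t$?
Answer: $- \frac{1}{53} \approx -0.018868$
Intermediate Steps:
$z{\left(t \right)} = 2 t$
$w{\left(J \right)} = \left(-2 + J\right) \left(5 + J\right)$
$Z = 2$
$c = -53$ ($c = 7 - \left(-10 + \left(2 \left(-4\right)\right)^{2} + 3 \cdot 2 \left(-4\right)\right) 2 = 7 - \left(-10 + \left(-8\right)^{2} + 3 \left(-8\right)\right) 2 = 7 - \left(-10 + 64 - 24\right) 2 = 7 - 30 \cdot 2 = 7 - 60 = -53$)
$\frac{1}{c} = \frac{1}{-53} = - \frac{1}{53}$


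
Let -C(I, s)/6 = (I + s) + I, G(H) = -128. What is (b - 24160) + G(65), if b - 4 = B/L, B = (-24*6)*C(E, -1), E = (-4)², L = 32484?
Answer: -65734556/2707 ≈ -24283.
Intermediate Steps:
E = 16
C(I, s) = -12*I - 6*s (C(I, s) = -6*((I + s) + I) = -6*(s + 2*I) = -12*I - 6*s)
B = 26784 (B = (-24*6)*(-12*16 - 6*(-1)) = -144*(-192 + 6) = -144*(-186) = 26784)
b = 13060/2707 (b = 4 + 26784/32484 = 4 + 26784*(1/32484) = 4 + 2232/2707 = 13060/2707 ≈ 4.8245)
(b - 24160) + G(65) = (13060/2707 - 24160) - 128 = -65388060/2707 - 128 = -65734556/2707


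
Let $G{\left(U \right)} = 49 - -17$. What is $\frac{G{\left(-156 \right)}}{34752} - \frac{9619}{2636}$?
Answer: $- \frac{13921063}{3816928} \approx -3.6472$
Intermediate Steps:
$G{\left(U \right)} = 66$ ($G{\left(U \right)} = 49 + 17 = 66$)
$\frac{G{\left(-156 \right)}}{34752} - \frac{9619}{2636} = \frac{66}{34752} - \frac{9619}{2636} = 66 \cdot \frac{1}{34752} - \frac{9619}{2636} = \frac{11}{5792} - \frac{9619}{2636} = - \frac{13921063}{3816928}$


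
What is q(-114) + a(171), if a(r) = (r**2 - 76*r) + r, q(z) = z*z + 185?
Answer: 29597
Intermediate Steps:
q(z) = 185 + z**2 (q(z) = z**2 + 185 = 185 + z**2)
a(r) = r**2 - 75*r
q(-114) + a(171) = (185 + (-114)**2) + 171*(-75 + 171) = (185 + 12996) + 171*96 = 13181 + 16416 = 29597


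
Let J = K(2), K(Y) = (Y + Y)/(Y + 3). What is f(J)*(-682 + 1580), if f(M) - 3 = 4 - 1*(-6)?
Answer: 11674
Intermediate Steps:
K(Y) = 2*Y/(3 + Y) (K(Y) = (2*Y)/(3 + Y) = 2*Y/(3 + Y))
J = ⅘ (J = 2*2/(3 + 2) = 2*2/5 = 2*2*(⅕) = ⅘ ≈ 0.80000)
f(M) = 13 (f(M) = 3 + (4 - 1*(-6)) = 3 + (4 + 6) = 3 + 10 = 13)
f(J)*(-682 + 1580) = 13*(-682 + 1580) = 13*898 = 11674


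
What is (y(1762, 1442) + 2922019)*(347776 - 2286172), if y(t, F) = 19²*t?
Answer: -6897008745996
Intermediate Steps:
y(t, F) = 361*t
(y(1762, 1442) + 2922019)*(347776 - 2286172) = (361*1762 + 2922019)*(347776 - 2286172) = (636082 + 2922019)*(-1938396) = 3558101*(-1938396) = -6897008745996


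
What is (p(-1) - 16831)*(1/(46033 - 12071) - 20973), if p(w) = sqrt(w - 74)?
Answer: 11988469255775/33962 - 3561425125*I*sqrt(3)/33962 ≈ 3.53e+8 - 1.8163e+5*I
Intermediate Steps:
p(w) = sqrt(-74 + w)
(p(-1) - 16831)*(1/(46033 - 12071) - 20973) = (sqrt(-74 - 1) - 16831)*(1/(46033 - 12071) - 20973) = (sqrt(-75) - 16831)*(1/33962 - 20973) = (5*I*sqrt(3) - 16831)*(1/33962 - 20973) = (-16831 + 5*I*sqrt(3))*(-712285025/33962) = 11988469255775/33962 - 3561425125*I*sqrt(3)/33962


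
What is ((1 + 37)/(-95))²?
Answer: 4/25 ≈ 0.16000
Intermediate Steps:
((1 + 37)/(-95))² = (38*(-1/95))² = (-⅖)² = 4/25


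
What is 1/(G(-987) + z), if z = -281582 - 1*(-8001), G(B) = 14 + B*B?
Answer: 1/700602 ≈ 1.4273e-6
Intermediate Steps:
G(B) = 14 + B**2
z = -273581 (z = -281582 + 8001 = -273581)
1/(G(-987) + z) = 1/((14 + (-987)**2) - 273581) = 1/((14 + 974169) - 273581) = 1/(974183 - 273581) = 1/700602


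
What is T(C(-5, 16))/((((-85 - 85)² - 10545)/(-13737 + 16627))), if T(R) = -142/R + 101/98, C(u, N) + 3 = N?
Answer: -3642267/2338427 ≈ -1.5576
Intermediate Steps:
C(u, N) = -3 + N
T(R) = 101/98 - 142/R (T(R) = -142/R + 101*(1/98) = -142/R + 101/98 = 101/98 - 142/R)
T(C(-5, 16))/((((-85 - 85)² - 10545)/(-13737 + 16627))) = (101/98 - 142/(-3 + 16))/((((-85 - 85)² - 10545)/(-13737 + 16627))) = (101/98 - 142/13)/((((-170)² - 10545)/2890)) = (101/98 - 142*1/13)/(((28900 - 10545)*(1/2890))) = (101/98 - 142/13)/((18355*(1/2890))) = -12603/(1274*3671/578) = -12603/1274*578/3671 = -3642267/2338427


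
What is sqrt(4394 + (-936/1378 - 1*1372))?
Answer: sqrt(8486890)/53 ≈ 54.967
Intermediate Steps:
sqrt(4394 + (-936/1378 - 1*1372)) = sqrt(4394 + (-936*1/1378 - 1372)) = sqrt(4394 + (-36/53 - 1372)) = sqrt(4394 - 72752/53) = sqrt(160130/53) = sqrt(8486890)/53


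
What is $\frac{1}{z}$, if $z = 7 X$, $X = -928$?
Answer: $- \frac{1}{6496} \approx -0.00015394$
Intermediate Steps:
$z = -6496$ ($z = 7 \left(-928\right) = -6496$)
$\frac{1}{z} = \frac{1}{-6496} = - \frac{1}{6496}$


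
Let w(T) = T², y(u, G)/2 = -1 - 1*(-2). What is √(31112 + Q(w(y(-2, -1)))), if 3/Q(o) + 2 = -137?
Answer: √601114535/139 ≈ 176.39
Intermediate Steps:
y(u, G) = 2 (y(u, G) = 2*(-1 - 1*(-2)) = 2*(-1 + 2) = 2*1 = 2)
Q(o) = -3/139 (Q(o) = 3/(-2 - 137) = 3/(-139) = 3*(-1/139) = -3/139)
√(31112 + Q(w(y(-2, -1)))) = √(31112 - 3/139) = √(4324565/139) = √601114535/139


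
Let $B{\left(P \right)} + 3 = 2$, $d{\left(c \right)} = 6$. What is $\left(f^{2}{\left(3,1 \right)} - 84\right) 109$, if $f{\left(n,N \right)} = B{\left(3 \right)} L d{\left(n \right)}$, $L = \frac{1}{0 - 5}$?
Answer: $- \frac{224976}{25} \approx -8999.0$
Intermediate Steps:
$B{\left(P \right)} = -1$ ($B{\left(P \right)} = -3 + 2 = -1$)
$L = - \frac{1}{5}$ ($L = \frac{1}{-5} = - \frac{1}{5} \approx -0.2$)
$f{\left(n,N \right)} = \frac{6}{5}$ ($f{\left(n,N \right)} = \left(-1\right) \left(- \frac{1}{5}\right) 6 = \frac{1}{5} \cdot 6 = \frac{6}{5}$)
$\left(f^{2}{\left(3,1 \right)} - 84\right) 109 = \left(\left(\frac{6}{5}\right)^{2} - 84\right) 109 = \left(\frac{36}{25} - 84\right) 109 = \left(- \frac{2064}{25}\right) 109 = - \frac{224976}{25}$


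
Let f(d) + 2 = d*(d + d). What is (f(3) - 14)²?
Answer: 4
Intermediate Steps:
f(d) = -2 + 2*d² (f(d) = -2 + d*(d + d) = -2 + d*(2*d) = -2 + 2*d²)
(f(3) - 14)² = ((-2 + 2*3²) - 14)² = ((-2 + 2*9) - 14)² = ((-2 + 18) - 14)² = (16 - 14)² = 2² = 4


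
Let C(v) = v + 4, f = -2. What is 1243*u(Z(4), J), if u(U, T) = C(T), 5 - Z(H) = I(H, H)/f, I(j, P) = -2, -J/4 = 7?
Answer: -29832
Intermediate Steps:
J = -28 (J = -4*7 = -28)
C(v) = 4 + v
Z(H) = 4 (Z(H) = 5 - (-2)/(-2) = 5 - (-2)*(-1)/2 = 5 - 1*1 = 5 - 1 = 4)
u(U, T) = 4 + T
1243*u(Z(4), J) = 1243*(4 - 28) = 1243*(-24) = -29832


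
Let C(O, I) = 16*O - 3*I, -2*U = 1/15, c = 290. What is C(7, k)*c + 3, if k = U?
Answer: 32512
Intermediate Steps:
U = -1/30 (U = -½/15 = -½*1/15 = -1/30 ≈ -0.033333)
k = -1/30 ≈ -0.033333
C(O, I) = -3*I + 16*O
C(7, k)*c + 3 = (-3*(-1/30) + 16*7)*290 + 3 = (⅒ + 112)*290 + 3 = (1121/10)*290 + 3 = 32509 + 3 = 32512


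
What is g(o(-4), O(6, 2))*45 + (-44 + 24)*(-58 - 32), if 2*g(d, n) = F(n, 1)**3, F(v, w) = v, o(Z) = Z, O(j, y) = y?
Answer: 1980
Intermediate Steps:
g(d, n) = n**3/2
g(o(-4), O(6, 2))*45 + (-44 + 24)*(-58 - 32) = ((1/2)*2**3)*45 + (-44 + 24)*(-58 - 32) = ((1/2)*8)*45 - 20*(-90) = 4*45 + 1800 = 180 + 1800 = 1980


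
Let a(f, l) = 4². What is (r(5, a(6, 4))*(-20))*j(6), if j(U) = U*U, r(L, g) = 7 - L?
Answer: -1440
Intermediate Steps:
a(f, l) = 16
j(U) = U²
(r(5, a(6, 4))*(-20))*j(6) = ((7 - 1*5)*(-20))*6² = ((7 - 5)*(-20))*36 = (2*(-20))*36 = -40*36 = -1440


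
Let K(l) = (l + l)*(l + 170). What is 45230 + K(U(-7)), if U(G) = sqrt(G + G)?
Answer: 45202 + 340*I*sqrt(14) ≈ 45202.0 + 1272.2*I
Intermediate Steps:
U(G) = sqrt(2)*sqrt(G) (U(G) = sqrt(2*G) = sqrt(2)*sqrt(G))
K(l) = 2*l*(170 + l) (K(l) = (2*l)*(170 + l) = 2*l*(170 + l))
45230 + K(U(-7)) = 45230 + 2*(sqrt(2)*sqrt(-7))*(170 + sqrt(2)*sqrt(-7)) = 45230 + 2*(sqrt(2)*(I*sqrt(7)))*(170 + sqrt(2)*(I*sqrt(7))) = 45230 + 2*(I*sqrt(14))*(170 + I*sqrt(14)) = 45230 + 2*I*sqrt(14)*(170 + I*sqrt(14))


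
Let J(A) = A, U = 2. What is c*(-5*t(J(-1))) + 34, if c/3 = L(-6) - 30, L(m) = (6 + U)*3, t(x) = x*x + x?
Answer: 34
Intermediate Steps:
t(x) = x + x² (t(x) = x² + x = x + x²)
L(m) = 24 (L(m) = (6 + 2)*3 = 8*3 = 24)
c = -18 (c = 3*(24 - 30) = 3*(-6) = -18)
c*(-5*t(J(-1))) + 34 = -(-90)*(-(1 - 1)) + 34 = -(-90)*(-1*0) + 34 = -(-90)*0 + 34 = -18*0 + 34 = 0 + 34 = 34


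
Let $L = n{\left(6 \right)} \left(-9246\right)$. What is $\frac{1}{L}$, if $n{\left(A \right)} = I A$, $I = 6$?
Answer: $- \frac{1}{332856} \approx -3.0043 \cdot 10^{-6}$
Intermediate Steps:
$n{\left(A \right)} = 6 A$
$L = -332856$ ($L = 6 \cdot 6 \left(-9246\right) = 36 \left(-9246\right) = -332856$)
$\frac{1}{L} = \frac{1}{-332856} = - \frac{1}{332856}$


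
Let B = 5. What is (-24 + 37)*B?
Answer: 65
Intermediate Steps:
(-24 + 37)*B = (-24 + 37)*5 = 13*5 = 65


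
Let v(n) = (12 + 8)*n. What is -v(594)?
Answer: -11880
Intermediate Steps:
v(n) = 20*n
-v(594) = -20*594 = -1*11880 = -11880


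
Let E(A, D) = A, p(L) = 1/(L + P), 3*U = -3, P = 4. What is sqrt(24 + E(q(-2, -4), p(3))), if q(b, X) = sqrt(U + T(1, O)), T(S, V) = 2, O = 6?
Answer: 5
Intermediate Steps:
U = -1 (U = (1/3)*(-3) = -1)
p(L) = 1/(4 + L) (p(L) = 1/(L + 4) = 1/(4 + L))
q(b, X) = 1 (q(b, X) = sqrt(-1 + 2) = sqrt(1) = 1)
sqrt(24 + E(q(-2, -4), p(3))) = sqrt(24 + 1) = sqrt(25) = 5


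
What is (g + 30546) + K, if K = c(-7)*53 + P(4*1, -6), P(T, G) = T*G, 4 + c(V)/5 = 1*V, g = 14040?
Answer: 41647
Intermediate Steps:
c(V) = -20 + 5*V (c(V) = -20 + 5*(1*V) = -20 + 5*V)
P(T, G) = G*T
K = -2939 (K = (-20 + 5*(-7))*53 - 24 = (-20 - 35)*53 - 6*4 = -55*53 - 24 = -2915 - 24 = -2939)
(g + 30546) + K = (14040 + 30546) - 2939 = 44586 - 2939 = 41647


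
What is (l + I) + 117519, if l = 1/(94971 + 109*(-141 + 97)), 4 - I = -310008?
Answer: 38552607926/90175 ≈ 4.2753e+5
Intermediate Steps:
I = 310012 (I = 4 - 1*(-310008) = 4 + 310008 = 310012)
l = 1/90175 (l = 1/(94971 + 109*(-44)) = 1/(94971 - 4796) = 1/90175 ≈ 1.1090e-5)
(l + I) + 117519 = (1/90175 + 310012) + 117519 = 27955332101/90175 + 117519 = 38552607926/90175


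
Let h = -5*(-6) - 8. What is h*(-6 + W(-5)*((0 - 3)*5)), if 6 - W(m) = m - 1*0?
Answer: -3762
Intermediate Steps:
W(m) = 6 - m (W(m) = 6 - (m - 1*0) = 6 - (m + 0) = 6 - m)
h = 22 (h = 30 - 8 = 22)
h*(-6 + W(-5)*((0 - 3)*5)) = 22*(-6 + (6 - 1*(-5))*((0 - 3)*5)) = 22*(-6 + (6 + 5)*(-3*5)) = 22*(-6 + 11*(-15)) = 22*(-6 - 165) = 22*(-171) = -3762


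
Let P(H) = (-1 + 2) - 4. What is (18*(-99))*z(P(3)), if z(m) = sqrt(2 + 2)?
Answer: -3564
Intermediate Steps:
P(H) = -3 (P(H) = 1 - 4 = -3)
z(m) = 2 (z(m) = sqrt(4) = 2)
(18*(-99))*z(P(3)) = (18*(-99))*2 = -1782*2 = -3564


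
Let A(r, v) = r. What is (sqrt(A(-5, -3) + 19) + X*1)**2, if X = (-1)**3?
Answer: (1 - sqrt(14))**2 ≈ 7.5167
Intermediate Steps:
X = -1
(sqrt(A(-5, -3) + 19) + X*1)**2 = (sqrt(-5 + 19) - 1*1)**2 = (sqrt(14) - 1)**2 = (-1 + sqrt(14))**2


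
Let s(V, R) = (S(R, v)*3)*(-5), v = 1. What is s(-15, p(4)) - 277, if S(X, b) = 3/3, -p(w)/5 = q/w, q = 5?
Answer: -292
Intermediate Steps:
p(w) = -25/w
S(X, b) = 1 (S(X, b) = 3*(⅓) = 1)
s(V, R) = -15 (s(V, R) = (1*3)*(-5) = 3*(-5) = -15)
s(-15, p(4)) - 277 = -15 - 277 = -292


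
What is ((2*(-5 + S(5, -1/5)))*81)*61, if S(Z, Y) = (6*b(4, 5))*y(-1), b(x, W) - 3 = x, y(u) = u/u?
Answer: 365634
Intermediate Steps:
y(u) = 1
b(x, W) = 3 + x
S(Z, Y) = 42 (S(Z, Y) = (6*(3 + 4))*1 = (6*7)*1 = 42*1 = 42)
((2*(-5 + S(5, -1/5)))*81)*61 = ((2*(-5 + 42))*81)*61 = ((2*37)*81)*61 = (74*81)*61 = 5994*61 = 365634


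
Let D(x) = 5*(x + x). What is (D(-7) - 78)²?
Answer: 21904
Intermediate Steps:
D(x) = 10*x (D(x) = 5*(2*x) = 10*x)
(D(-7) - 78)² = (10*(-7) - 78)² = (-70 - 78)² = (-148)² = 21904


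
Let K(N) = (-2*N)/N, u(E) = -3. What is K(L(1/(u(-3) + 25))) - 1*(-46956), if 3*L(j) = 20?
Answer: 46954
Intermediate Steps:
L(j) = 20/3 (L(j) = (⅓)*20 = 20/3)
K(N) = -2
K(L(1/(u(-3) + 25))) - 1*(-46956) = -2 - 1*(-46956) = -2 + 46956 = 46954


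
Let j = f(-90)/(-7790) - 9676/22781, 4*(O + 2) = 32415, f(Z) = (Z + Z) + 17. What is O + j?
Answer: 151336549289/18680420 ≈ 8101.3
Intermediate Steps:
f(Z) = 17 + 2*Z (f(Z) = 2*Z + 17 = 17 + 2*Z)
O = 32407/4 (O = -2 + (¼)*32415 = -2 + 32415/4 = 32407/4 ≈ 8101.8)
j = -3771723/9340210 (j = (17 + 2*(-90))/(-7790) - 9676/22781 = (17 - 180)*(-1/7790) - 9676*1/22781 = -163*(-1/7790) - 9676/22781 = 163/7790 - 9676/22781 = -3771723/9340210 ≈ -0.40382)
O + j = 32407/4 - 3771723/9340210 = 151336549289/18680420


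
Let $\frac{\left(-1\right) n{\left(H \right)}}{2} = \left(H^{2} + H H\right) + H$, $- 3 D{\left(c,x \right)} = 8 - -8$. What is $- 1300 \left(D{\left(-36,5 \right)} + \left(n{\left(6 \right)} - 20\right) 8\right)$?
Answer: $\frac{5512000}{3} \approx 1.8373 \cdot 10^{6}$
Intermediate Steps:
$D{\left(c,x \right)} = - \frac{16}{3}$ ($D{\left(c,x \right)} = - \frac{8 - -8}{3} = - \frac{8 + 8}{3} = \left(- \frac{1}{3}\right) 16 = - \frac{16}{3}$)
$n{\left(H \right)} = - 4 H^{2} - 2 H$ ($n{\left(H \right)} = - 2 \left(\left(H^{2} + H H\right) + H\right) = - 2 \left(\left(H^{2} + H^{2}\right) + H\right) = - 2 \left(2 H^{2} + H\right) = - 2 \left(H + 2 H^{2}\right) = - 4 H^{2} - 2 H$)
$- 1300 \left(D{\left(-36,5 \right)} + \left(n{\left(6 \right)} - 20\right) 8\right) = - 1300 \left(- \frac{16}{3} + \left(\left(-2\right) 6 \left(1 + 2 \cdot 6\right) - 20\right) 8\right) = - 1300 \left(- \frac{16}{3} + \left(\left(-2\right) 6 \left(1 + 12\right) - 20\right) 8\right) = - 1300 \left(- \frac{16}{3} + \left(\left(-2\right) 6 \cdot 13 - 20\right) 8\right) = - 1300 \left(- \frac{16}{3} + \left(-156 - 20\right) 8\right) = - 1300 \left(- \frac{16}{3} - 1408\right) = \left(-1300\right) \left(- \frac{4240}{3}\right) = \frac{5512000}{3}$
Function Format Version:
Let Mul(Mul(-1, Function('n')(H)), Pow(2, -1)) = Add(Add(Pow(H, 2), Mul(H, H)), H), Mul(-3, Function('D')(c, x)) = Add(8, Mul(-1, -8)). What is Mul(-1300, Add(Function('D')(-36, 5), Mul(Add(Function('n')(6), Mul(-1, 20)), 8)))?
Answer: Rational(5512000, 3) ≈ 1.8373e+6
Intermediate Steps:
Function('D')(c, x) = Rational(-16, 3) (Function('D')(c, x) = Mul(Rational(-1, 3), Add(8, Mul(-1, -8))) = Mul(Rational(-1, 3), Add(8, 8)) = Mul(Rational(-1, 3), 16) = Rational(-16, 3))
Function('n')(H) = Add(Mul(-4, Pow(H, 2)), Mul(-2, H)) (Function('n')(H) = Mul(-2, Add(Add(Pow(H, 2), Mul(H, H)), H)) = Mul(-2, Add(Add(Pow(H, 2), Pow(H, 2)), H)) = Mul(-2, Add(Mul(2, Pow(H, 2)), H)) = Mul(-2, Add(H, Mul(2, Pow(H, 2)))) = Add(Mul(-4, Pow(H, 2)), Mul(-2, H)))
Mul(-1300, Add(Function('D')(-36, 5), Mul(Add(Function('n')(6), Mul(-1, 20)), 8))) = Mul(-1300, Add(Rational(-16, 3), Mul(Add(Mul(-2, 6, Add(1, Mul(2, 6))), Mul(-1, 20)), 8))) = Mul(-1300, Add(Rational(-16, 3), Mul(Add(Mul(-2, 6, Add(1, 12)), -20), 8))) = Mul(-1300, Add(Rational(-16, 3), Mul(Add(Mul(-2, 6, 13), -20), 8))) = Mul(-1300, Add(Rational(-16, 3), Mul(Add(-156, -20), 8))) = Mul(-1300, Add(Rational(-16, 3), Mul(-176, 8))) = Mul(-1300, Add(Rational(-16, 3), -1408)) = Mul(-1300, Rational(-4240, 3)) = Rational(5512000, 3)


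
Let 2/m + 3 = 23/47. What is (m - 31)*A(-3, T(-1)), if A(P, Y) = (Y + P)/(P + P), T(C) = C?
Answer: -3752/177 ≈ -21.198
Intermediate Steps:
A(P, Y) = (P + Y)/(2*P) (A(P, Y) = (P + Y)/((2*P)) = (P + Y)*(1/(2*P)) = (P + Y)/(2*P))
m = -47/59 (m = 2/(-3 + 23/47) = 2/(-118/47) = 2*(-47/118) = -47/59 ≈ -0.79661)
(m - 31)*A(-3, T(-1)) = (-47/59 - 31)*((½)*(-3 - 1)/(-3)) = -938*(-1)*(-4)/(59*3) = -1876/59*⅔ = -3752/177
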